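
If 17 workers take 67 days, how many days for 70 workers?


Inverse proportion: x × y = constant
k = 17 × 67 = 1139
y₂ = k / 70 = 1139 / 70
= 16.27

16.27


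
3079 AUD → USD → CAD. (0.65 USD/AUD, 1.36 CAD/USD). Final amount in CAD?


Step 1: 3079 AUD × 0.65 = 2001.35 USD
Step 2: 2001.35 USD × 1.36 = 2721.84 CAD
Implied rate AUD→CAD = 0.65 × 1.36 = 0.8840
= 2721.84 CAD

2721.84 CAD


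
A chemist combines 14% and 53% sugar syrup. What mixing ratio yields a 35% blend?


Let x parts of 14% mix with y parts of 53%.
14x + 53y = 35(x + y)
14x + 53y = 35x + 35y
x(14 - 35) = y(35 - 53)
x/y = (53 - 35)/(35 - 14) = 18/21
Simplify: 6:7
= 6:7

6:7


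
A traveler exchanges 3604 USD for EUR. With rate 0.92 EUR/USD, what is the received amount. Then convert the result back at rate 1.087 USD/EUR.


Amount × rate = 3604 × 0.92 = 3315.68 EUR
Round-trip: 3315.68 × 1.087 = 3604.14 USD
= 3315.68 EUR, then 3604.14 USD

3315.68 EUR, then 3604.14 USD


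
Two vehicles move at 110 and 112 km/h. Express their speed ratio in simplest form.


Ratio = 110:112
GCD = 2
Simplified = 55:56
Time ratio (same distance) = 56:55
Speed ratio = 55:56

55:56


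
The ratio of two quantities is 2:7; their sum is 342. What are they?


Let A = 2k, B = 7k.
2k + 7k = 342
9k = 342 → k = 342/9 = 38
A = 2×38 = 76, B = 7×38 = 266
= A = 76, B = 266

A = 76, B = 266


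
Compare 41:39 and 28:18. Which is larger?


41/39 = 1.0513
28/18 = 1.5556
1.0513 < 1.5556, so 41:39 is less
= 28:18

28:18


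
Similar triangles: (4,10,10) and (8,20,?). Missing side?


Scale factor = 8/4 = 2
Missing side = 10 × 2
= 20.0

20.0


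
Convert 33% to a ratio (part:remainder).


33% means 33 parts out of 100; remainder = 67
Part : remainder = 33:67
GCD = 1
= 33:67

33:67


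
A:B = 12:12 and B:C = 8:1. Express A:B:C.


Match B: multiply A:B by 8 → 96:96
Multiply B:C by 12 → 96:12
Combined: 96:96:12
GCD = 12
= 8:8:1

8:8:1


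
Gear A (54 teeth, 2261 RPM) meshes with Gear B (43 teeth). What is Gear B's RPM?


Gear ratio = 54:43 = 54:43
RPM_B = RPM_A × (teeth_A / teeth_B)
= 2261 × (54/43)
= 2839.4 RPM

2839.4 RPM


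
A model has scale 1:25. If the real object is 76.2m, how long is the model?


Model size = real / scale
= 76.2 / 25
= 3.0480 m

3.0480 m


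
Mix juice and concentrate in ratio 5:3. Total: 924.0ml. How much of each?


Total parts = 5 + 3 = 8
juice: 924.0 × 5/8 = 577.5ml
concentrate: 924.0 × 3/8 = 346.5ml
= 577.5ml and 346.5ml

577.5ml and 346.5ml


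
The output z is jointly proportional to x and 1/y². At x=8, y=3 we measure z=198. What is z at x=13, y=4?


z = k·x/y²
Solve for k using the known point: k = z·y²/x = 198×9/8 = 1782/8 = 222.7500
Now evaluate at x=13, y=4:
z = k × 13 / 16 = (1782 × 13) / (8 × 16) = 23166/128
≈ 180.9844

180.9844


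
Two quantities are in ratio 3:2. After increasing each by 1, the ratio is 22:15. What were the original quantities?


Let A = 3k, B = 2k.
(3k + 1) / (2k + 1) = 22/15
Cross-multiply: 15(3k + 1) = 22(2k + 1)
45k + 15 = 44k + 22
45k - 44k = 22 - 15
1k = 7
k = 7/1 = 7
A = 3×7 = 21, B = 2×7 = 14
= A = 21, B = 14

A = 21, B = 14


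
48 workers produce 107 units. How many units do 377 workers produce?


Direct proportion: y/x = constant
k = 107/48 ≈ 2.2292
y₂ = k × 377 = 107 × 377 / 48 = 40339/48
≈ 840.40

840.40


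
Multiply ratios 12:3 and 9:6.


Compound ratio = (12×9) : (3×6)
= 108:18
GCD = 18
= 6:1

6:1


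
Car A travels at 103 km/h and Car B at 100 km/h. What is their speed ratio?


Ratio = 103:100
GCD = 1
Simplified = 103:100
Time ratio (same distance) = 100:103
Speed ratio = 103:100

103:100


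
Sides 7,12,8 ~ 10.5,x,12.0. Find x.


Scale factor = 10.5/7 = 1.5
Missing side = 12 × 1.5
= 18.0

18.0


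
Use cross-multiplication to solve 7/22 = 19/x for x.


Cross multiply: 7 × x = 22 × 19
7x = 418
x = 418 / 7
= 59.71

59.71


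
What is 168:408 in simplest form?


GCD(168, 408) = 24
168/24 : 408/24
= 7:17

7:17


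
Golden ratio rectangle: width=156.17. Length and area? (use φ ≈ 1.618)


φ = (1 + √5) / 2 ≈ 1.618
Length = width × φ = 156.17 × 1.618 = 252.68306
≈ 252.68
Area = width × length = 156.17 × 252.68306 = 39461.5134802 ≈ 39461.51
= Length: 252.68, Area: 39461.51

Length: 252.68, Area: 39461.51


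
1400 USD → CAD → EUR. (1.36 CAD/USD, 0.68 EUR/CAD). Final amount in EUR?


Step 1: 1400 USD × 1.36 = 1904.00 CAD
Step 2: 1904.00 CAD × 0.68 = 1294.72 EUR
Implied rate USD→EUR = 1.36 × 0.68 = 0.9248
= 1294.72 EUR

1294.72 EUR


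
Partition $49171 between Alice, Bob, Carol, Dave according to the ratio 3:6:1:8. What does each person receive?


Total parts = 3 + 6 + 1 + 8 = 18
Alice: 49171 × 3/18 = 8195.17
Bob: 49171 × 6/18 = 16390.33
Carol: 49171 × 1/18 = 2731.72
Dave: 49171 × 8/18 = 21853.78
= Alice: $8195.17, Bob: $16390.33, Carol: $2731.72, Dave: $21853.78

Alice: $8195.17, Bob: $16390.33, Carol: $2731.72, Dave: $21853.78


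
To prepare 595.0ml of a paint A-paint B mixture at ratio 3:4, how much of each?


Total parts = 3 + 4 = 7
paint A: 595.0 × 3/7 = 255.0ml
paint B: 595.0 × 4/7 = 340.0ml
= 255.0ml and 340.0ml

255.0ml and 340.0ml


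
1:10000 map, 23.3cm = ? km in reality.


Real distance = map distance × scale
= 23.3cm × 10000
= 233000 cm = 2330.0 m
= 2.330 km

2.330 km


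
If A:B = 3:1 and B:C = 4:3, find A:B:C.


Match B: multiply A:B by 4 → 12:4
Multiply B:C by 1 → 4:3
Combined: 12:4:3
GCD = 1
= 12:4:3

12:4:3


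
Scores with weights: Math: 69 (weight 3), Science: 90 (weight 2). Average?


Numerator = 69×3 + 90×2
= 207 + 180
= 387
Total weight = 5
Weighted avg = 387/5
= 77.40

77.40


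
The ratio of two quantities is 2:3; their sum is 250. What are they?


Let A = 2k, B = 3k.
2k + 3k = 250
5k = 250 → k = 250/5 = 50
A = 2×50 = 100, B = 3×50 = 150
= A = 100, B = 150

A = 100, B = 150


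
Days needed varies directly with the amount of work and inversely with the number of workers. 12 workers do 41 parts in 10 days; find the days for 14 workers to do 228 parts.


Days ∝ work / workers, so d₂ = d₁ × (m₁/m₂) × (w₂/w₁)
Workers factor (inverse): 12/14 ≈ 0.8571
Work factor (direct): 228/41 ≈ 5.5610
d₂ = 10 × 12/14 × 228/41 = (10 × 12 × 228) / (14 × 41) = 27360/574
≈ 47.67 days

47.67 days


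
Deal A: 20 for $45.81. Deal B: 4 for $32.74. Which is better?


Deal A: $45.81/20 = $2.2905/unit
Deal B: $32.74/4 = $8.1850/unit
A is cheaper per unit
= Deal A

Deal A


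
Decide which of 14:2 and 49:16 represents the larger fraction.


14/2 = 7.0000
49/16 = 3.0625
7.0000 > 3.0625, so 14:2 is greater
= 14:2

14:2


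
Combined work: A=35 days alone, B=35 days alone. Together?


Rate of A = 1/35 per day
Rate of B = 1/35 per day
Combined rate = 1/35 + 1/35 = 70/1225 ≈ 0.0571 per day
Days = 1 / combined rate = 1225/70
= 17.50 days

17.50 days


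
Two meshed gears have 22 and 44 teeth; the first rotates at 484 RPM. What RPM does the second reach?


Gear ratio = 22:44 = 1:2
RPM_B = RPM_A × (teeth_A / teeth_B)
= 484 × (22/44)
= 242.0 RPM

242.0 RPM


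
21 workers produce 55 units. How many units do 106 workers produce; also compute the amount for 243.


Direct proportion: y/x = constant
k = 55/21 ≈ 2.6190
y at x=106: k × 106 = 55 × 106 / 21 = 5830/21 ≈ 277.62
y at x=243: k × 243 = 55 × 243 / 21 = 13365/21 ≈ 636.43
= 277.62 and 636.43

277.62 and 636.43


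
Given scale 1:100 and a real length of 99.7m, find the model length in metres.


Model size = real / scale
= 99.7 / 100
= 0.9970 m

0.9970 m


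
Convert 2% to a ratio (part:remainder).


2% means 2 parts out of 100; remainder = 98
Part : remainder = 2:98
GCD = 2
= 1:49

1:49


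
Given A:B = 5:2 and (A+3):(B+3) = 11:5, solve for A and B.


Let A = 5k, B = 2k.
(5k + 3) / (2k + 3) = 11/5
Cross-multiply: 5(5k + 3) = 11(2k + 3)
25k + 15 = 22k + 33
25k - 22k = 33 - 15
3k = 18
k = 18/3 = 6
A = 5×6 = 30, B = 2×6 = 12
= A = 30, B = 12

A = 30, B = 12


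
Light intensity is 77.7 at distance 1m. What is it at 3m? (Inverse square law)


I₁d₁² = I₂d₂²
I₂ = I₁ × (d₁/d₂)²
= 77.7 × (1/3)²
= 77.7 × 1/9
= 77.7/9
≈ 8.6333

8.6333


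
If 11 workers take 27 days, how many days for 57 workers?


Inverse proportion: x × y = constant
k = 11 × 27 = 297
y₂ = k / 57 = 297 / 57
= 5.21

5.21


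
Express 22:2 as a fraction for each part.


Total parts = 22 + 2 = 24
First part: 22/24 = 11/12
Second part: 2/24 = 1/12
= 11/12 and 1/12

11/12 and 1/12


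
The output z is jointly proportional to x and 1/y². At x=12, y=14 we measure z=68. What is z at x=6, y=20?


z = k·x/y²
Solve for k using the known point: k = z·y²/x = 68×196/12 = 13328/12 ≈ 1110.6667
Now evaluate at x=6, y=20:
z = k × 6 / 400 = (13328 × 6) / (12 × 400) = 79968/4800
= 16.6600

16.6600


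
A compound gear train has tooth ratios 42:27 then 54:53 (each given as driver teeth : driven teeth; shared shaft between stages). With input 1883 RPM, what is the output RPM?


Stage 1: RPM_B = RPM_A × t_A/t_B = 1883 × 42/27 = 79086/27 ≈ 2929.11
B and C share a shaft → RPM_C = RPM_B
Stage 2: RPM_D = RPM_C × t_C/t_D = RPM_A × (t_A×t_C)/(t_B×t_D)
Overall ratio = (42×54)/(27×53) = 2268/1431
RPM_D = 1883 × 2268/1431 = 4270644/1431
≈ 2984.38 RPM

2984.38 RPM


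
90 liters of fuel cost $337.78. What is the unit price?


Unit rate = total / quantity
= 337.78 / 90
= $3.75 per unit

$3.75 per unit


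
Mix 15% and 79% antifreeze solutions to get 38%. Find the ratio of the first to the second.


Let x parts of 15% mix with y parts of 79%.
15x + 79y = 38(x + y)
15x + 79y = 38x + 38y
x(15 - 38) = y(38 - 79)
x/y = (79 - 38)/(38 - 15) = 41/23
Simplify: 41:23
= 41:23

41:23


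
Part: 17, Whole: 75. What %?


Percentage = (part / whole) × 100
= (17 / 75) × 100
≈ 22.67%

22.67%


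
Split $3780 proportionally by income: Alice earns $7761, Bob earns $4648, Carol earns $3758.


Total income = 7761 + 4648 + 3758 = $16167
Alice: $3780 × 7761/16167 = $1814.60
Bob: $3780 × 4648/16167 = $1086.75
Carol: $3780 × 3758/16167 = $878.66
= Alice: $1814.60, Bob: $1086.75, Carol: $878.66

Alice: $1814.60, Bob: $1086.75, Carol: $878.66


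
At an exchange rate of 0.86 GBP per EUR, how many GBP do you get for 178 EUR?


Amount × rate = 178 × 0.86
= 153.08 GBP

153.08 GBP


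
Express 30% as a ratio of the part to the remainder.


30% means 30 parts out of 100; remainder = 70
Part : remainder = 30:70
GCD = 10
= 3:7

3:7


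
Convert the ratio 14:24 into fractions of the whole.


Total parts = 14 + 24 = 38
First part: 14/38 = 7/19
Second part: 24/38 = 12/19
= 7/19 and 12/19

7/19 and 12/19


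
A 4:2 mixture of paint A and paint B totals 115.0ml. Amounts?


Total parts = 4 + 2 = 6
paint A: 115.0 × 4/6 = 76.7ml
paint B: 115.0 × 2/6 = 38.3ml
= 76.7ml and 38.3ml

76.7ml and 38.3ml


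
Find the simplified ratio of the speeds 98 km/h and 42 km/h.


Ratio = 98:42
GCD = 14
Simplified = 7:3
Time ratio (same distance) = 3:7
Speed ratio = 7:3

7:3


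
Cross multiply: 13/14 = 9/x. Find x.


Cross multiply: 13 × x = 14 × 9
13x = 126
x = 126 / 13
= 9.69

9.69


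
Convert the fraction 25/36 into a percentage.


Percentage = (part / whole) × 100
= (25 / 36) × 100
≈ 69.44%

69.44%


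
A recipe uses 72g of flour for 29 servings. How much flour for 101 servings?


Direct proportion: y/x = constant
k = 72/29 ≈ 2.4828
y₂ = k × 101 = 72 × 101 / 29 = 7272/29
≈ 250.76

250.76


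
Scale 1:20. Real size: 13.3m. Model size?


Model size = real / scale
= 13.3 / 20
= 0.6650 m

0.6650 m


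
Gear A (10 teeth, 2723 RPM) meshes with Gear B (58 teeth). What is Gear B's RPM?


Gear ratio = 10:58 = 5:29
RPM_B = RPM_A × (teeth_A / teeth_B)
= 2723 × (10/58)
= 469.5 RPM

469.5 RPM


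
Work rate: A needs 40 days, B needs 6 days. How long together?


Rate of A = 1/40 per day
Rate of B = 1/6 per day
Combined rate = 1/40 + 1/6 = 46/240 ≈ 0.1917 per day
Days = 1 / combined rate = 240/46
≈ 5.22 days

5.22 days


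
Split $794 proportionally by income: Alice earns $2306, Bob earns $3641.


Total income = 2306 + 3641 = $5947
Alice: $794 × 2306/5947 = $307.88
Bob: $794 × 3641/5947 = $486.12
= Alice: $307.88, Bob: $486.12

Alice: $307.88, Bob: $486.12


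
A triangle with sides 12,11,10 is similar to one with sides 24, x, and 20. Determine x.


Scale factor = 24/12 = 2
Missing side = 11 × 2
= 22.0

22.0


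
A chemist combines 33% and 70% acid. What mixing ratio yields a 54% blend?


Let x parts of 33% mix with y parts of 70%.
33x + 70y = 54(x + y)
33x + 70y = 54x + 54y
x(33 - 54) = y(54 - 70)
x/y = (70 - 54)/(54 - 33) = 16/21
Simplify: 16:21
= 16:21

16:21


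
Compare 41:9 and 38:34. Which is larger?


41/9 = 4.5556
38/34 = 1.1176
4.5556 > 1.1176, so 41:9 is greater
= 41:9

41:9


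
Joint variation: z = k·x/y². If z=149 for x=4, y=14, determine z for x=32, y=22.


z = k·x/y²
Solve for k using the known point: k = z·y²/x = 149×196/4 = 29204/4 = 7301.0000
Now evaluate at x=32, y=22:
z = k × 32 / 484 = (29204 × 32) / (4 × 484) = 934528/1936
≈ 482.7107

482.7107


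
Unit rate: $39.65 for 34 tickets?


Unit rate = total / quantity
= 39.65 / 34
= $1.17 per unit

$1.17 per unit


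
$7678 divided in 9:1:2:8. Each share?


Total parts = 9 + 1 + 2 + 8 = 20
Part 1: 7678 × 9/20 = 3455.10
Part 2: 7678 × 1/20 = 383.90
Part 3: 7678 × 2/20 = 767.80
Part 4: 7678 × 8/20 = 3071.20
= Part 1: $3455.10, Part 2: $383.90, Part 3: $767.80, Part 4: $3071.20

Part 1: $3455.10, Part 2: $383.90, Part 3: $767.80, Part 4: $3071.20


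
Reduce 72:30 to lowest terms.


GCD(72, 30) = 6
72/6 : 30/6
= 12:5

12:5


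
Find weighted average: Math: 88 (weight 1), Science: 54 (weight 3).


Numerator = 88×1 + 54×3
= 88 + 162
= 250
Total weight = 4
Weighted avg = 250/4
= 62.50

62.50


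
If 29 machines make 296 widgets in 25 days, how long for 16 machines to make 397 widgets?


Days ∝ work / workers, so d₂ = d₁ × (m₁/m₂) × (w₂/w₁)
Workers factor (inverse): 29/16 = 1.8125
Work factor (direct): 397/296 ≈ 1.3412
d₂ = 25 × 29/16 × 397/296 = (25 × 29 × 397) / (16 × 296) = 287825/4736
≈ 60.77 days

60.77 days


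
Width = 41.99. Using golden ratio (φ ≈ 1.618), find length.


φ = (1 + √5) / 2 ≈ 1.618
Length = width × φ = 41.99 × 1.618 = 67.93982
≈ 67.94

67.94


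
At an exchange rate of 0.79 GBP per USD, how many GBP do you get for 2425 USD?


Amount × rate = 2425 × 0.79
= 1915.75 GBP

1915.75 GBP


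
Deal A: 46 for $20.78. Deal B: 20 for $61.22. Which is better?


Deal A: $20.78/46 = $0.4517/unit
Deal B: $61.22/20 = $3.0610/unit
A is cheaper per unit
= Deal A

Deal A


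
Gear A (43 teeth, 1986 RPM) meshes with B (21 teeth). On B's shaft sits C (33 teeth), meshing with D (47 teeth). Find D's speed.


Stage 1: RPM_B = RPM_A × t_A/t_B = 1986 × 43/21 = 85398/21 ≈ 4066.57
B and C share a shaft → RPM_C = RPM_B
Stage 2: RPM_D = RPM_C × t_C/t_D = RPM_A × (t_A×t_C)/(t_B×t_D)
Overall ratio = (43×33)/(21×47) = 1419/987
RPM_D = 1986 × 1419/987 = 2818134/987
≈ 2855.25 RPM

2855.25 RPM


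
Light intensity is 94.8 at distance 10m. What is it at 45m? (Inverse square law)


I₁d₁² = I₂d₂²
I₂ = I₁ × (d₁/d₂)²
= 94.8 × (10/45)²
= 94.8 × 100/2025
= 9480/2025
≈ 4.6815

4.6815


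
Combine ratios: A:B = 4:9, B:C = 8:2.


Match B: multiply A:B by 8 → 32:72
Multiply B:C by 9 → 72:18
Combined: 32:72:18
GCD = 2
= 16:36:9

16:36:9


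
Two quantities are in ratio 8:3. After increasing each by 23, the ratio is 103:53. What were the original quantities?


Let A = 8k, B = 3k.
(8k + 23) / (3k + 23) = 103/53
Cross-multiply: 53(8k + 23) = 103(3k + 23)
424k + 1219 = 309k + 2369
424k - 309k = 2369 - 1219
115k = 1150
k = 1150/115 = 10
A = 8×10 = 80, B = 3×10 = 30
= A = 80, B = 30

A = 80, B = 30


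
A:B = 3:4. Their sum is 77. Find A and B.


Let A = 3k, B = 4k.
3k + 4k = 77
7k = 77 → k = 77/7 = 11
A = 3×11 = 33, B = 4×11 = 44
= A = 33, B = 44

A = 33, B = 44


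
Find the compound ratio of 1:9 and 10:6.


Compound ratio = (1×10) : (9×6)
= 10:54
GCD = 2
= 5:27

5:27


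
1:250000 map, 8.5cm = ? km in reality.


Real distance = map distance × scale
= 8.5cm × 250000
= 2125000 cm = 21250.0 m
= 21.250 km

21.250 km


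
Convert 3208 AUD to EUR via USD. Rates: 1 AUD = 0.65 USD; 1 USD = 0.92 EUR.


Step 1: 3208 AUD × 0.65 = 2085.20 USD
Step 2: 2085.20 USD × 0.92 = 1918.38 EUR
Implied rate AUD→EUR = 0.65 × 0.92 = 0.5980
= 1918.38 EUR

1918.38 EUR


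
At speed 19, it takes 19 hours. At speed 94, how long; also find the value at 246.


Inverse proportion: x × y = constant
k = 19 × 19 = 361
At x=94: k/94 = 3.84
At x=246: k/246 = 1.47
= 3.84 and 1.47

3.84 and 1.47


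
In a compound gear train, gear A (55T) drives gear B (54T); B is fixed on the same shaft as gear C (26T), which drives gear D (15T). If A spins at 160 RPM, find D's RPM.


Stage 1: RPM_B = RPM_A × t_A/t_B = 160 × 55/54 = 8800/54 ≈ 162.96
B and C share a shaft → RPM_C = RPM_B
Stage 2: RPM_D = RPM_C × t_C/t_D = RPM_A × (t_A×t_C)/(t_B×t_D)
Overall ratio = (55×26)/(54×15) = 1430/810
RPM_D = 160 × 1430/810 = 228800/810
≈ 282.47 RPM

282.47 RPM


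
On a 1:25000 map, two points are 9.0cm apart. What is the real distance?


Real distance = map distance × scale
= 9.0cm × 25000
= 225000 cm = 2250.0 m
= 2.250 km

2.250 km


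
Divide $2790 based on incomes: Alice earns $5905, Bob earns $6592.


Total income = 5905 + 6592 = $12497
Alice: $2790 × 5905/12497 = $1318.31
Bob: $2790 × 6592/12497 = $1471.69
= Alice: $1318.31, Bob: $1471.69

Alice: $1318.31, Bob: $1471.69


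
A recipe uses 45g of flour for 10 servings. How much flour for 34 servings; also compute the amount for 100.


Direct proportion: y/x = constant
k = 45/10 = 4.5000
y at x=34: k × 34 = 45 × 34 / 10 = 1530/10 = 153.00
y at x=100: k × 100 = 45 × 100 / 10 = 4500/10 = 450.00
= 153.00 and 450.00

153.00 and 450.00


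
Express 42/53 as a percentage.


Percentage = (part / whole) × 100
= (42 / 53) × 100
≈ 79.25%

79.25%


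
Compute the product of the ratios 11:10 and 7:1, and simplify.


Compound ratio = (11×7) : (10×1)
= 77:10
GCD = 1
= 77:10

77:10


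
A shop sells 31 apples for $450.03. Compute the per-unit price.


Unit rate = total / quantity
= 450.03 / 31
= $14.52 per unit

$14.52 per unit


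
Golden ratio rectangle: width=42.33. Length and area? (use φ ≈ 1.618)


φ = (1 + √5) / 2 ≈ 1.618
Length = width × φ = 42.33 × 1.618 = 68.48994
≈ 68.49
Area = width × length = 42.33 × 68.48994 = 2899.1791602 ≈ 2899.18
= Length: 68.49, Area: 2899.18

Length: 68.49, Area: 2899.18


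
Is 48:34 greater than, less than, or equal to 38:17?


48/34 = 1.4118
38/17 = 2.2353
1.4118 < 2.2353, so 48:34 is less
= less than

less than


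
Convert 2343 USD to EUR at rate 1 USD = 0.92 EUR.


Amount × rate = 2343 × 0.92
= 2155.56 EUR

2155.56 EUR


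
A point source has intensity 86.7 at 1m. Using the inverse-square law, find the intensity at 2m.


I₁d₁² = I₂d₂²
I₂ = I₁ × (d₁/d₂)²
= 86.7 × (1/2)²
= 86.7 × 1/4
= 86.7/4
= 21.6750

21.6750


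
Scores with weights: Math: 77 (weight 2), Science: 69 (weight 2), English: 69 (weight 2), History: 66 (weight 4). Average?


Numerator = 77×2 + 69×2 + 69×2 + 66×4
= 154 + 138 + 138 + 264
= 694
Total weight = 10
Weighted avg = 694/10
= 69.40

69.40


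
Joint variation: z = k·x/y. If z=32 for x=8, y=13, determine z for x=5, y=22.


z = k·x/y
Solve for k using the known point: k = z·y/x = 32×13/8 = 416/8 = 52.0000
Now evaluate at x=5, y=22:
z = k × 5 / 22 = (416 × 5) / (8 × 22) = 2080/176
≈ 11.8182

11.8182


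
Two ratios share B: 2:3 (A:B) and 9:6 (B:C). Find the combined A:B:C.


Match B: multiply A:B by 9 → 18:27
Multiply B:C by 3 → 27:18
Combined: 18:27:18
GCD = 9
= 2:3:2

2:3:2


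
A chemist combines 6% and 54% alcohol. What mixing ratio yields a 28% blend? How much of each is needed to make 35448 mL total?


Let x parts of 6% mix with y parts of 54%.
6x + 54y = 28(x + y)
6x + 54y = 28x + 28y
x(6 - 28) = y(28 - 54)
x/y = (54 - 28)/(28 - 6) = 26/22
Simplify: 13:11
Total parts = 24; one part = 35448/24 = 1477.00 mL
6% solution: 13×1477.00 = 19201.00 mL
54% solution: 11×1477.00 = 16247.00 mL
= ratio 13:11; 19201.00 mL and 16247.00 mL

ratio 13:11; 19201.00 mL and 16247.00 mL


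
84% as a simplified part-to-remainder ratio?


84% means 84 parts out of 100; remainder = 16
Part : remainder = 84:16
GCD = 4
= 21:4

21:4


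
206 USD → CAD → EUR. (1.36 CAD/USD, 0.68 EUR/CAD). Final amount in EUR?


Step 1: 206 USD × 1.36 = 280.16 CAD
Step 2: 280.16 CAD × 0.68 = 190.51 EUR
Implied rate USD→EUR = 1.36 × 0.68 = 0.9248
= 190.51 EUR

190.51 EUR


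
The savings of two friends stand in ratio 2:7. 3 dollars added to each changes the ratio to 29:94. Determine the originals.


Let A = 2k, B = 7k.
(2k + 3) / (7k + 3) = 29/94
Cross-multiply: 94(2k + 3) = 29(7k + 3)
188k + 282 = 203k + 87
188k - 203k = 87 - 282
-15k = -195
k = -195/-15 = 13
A = 2×13 = 26, B = 7×13 = 91
= A = 26, B = 91

A = 26, B = 91


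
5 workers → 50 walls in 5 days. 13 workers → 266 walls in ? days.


Days ∝ work / workers, so d₂ = d₁ × (m₁/m₂) × (w₂/w₁)
Workers factor (inverse): 5/13 ≈ 0.3846
Work factor (direct): 266/50 = 5.3200
d₂ = 5 × 5/13 × 266/50 = (5 × 5 × 266) / (13 × 50) = 6650/650
≈ 10.23 days

10.23 days


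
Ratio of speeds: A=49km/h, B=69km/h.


Ratio = 49:69
GCD = 1
Simplified = 49:69
Time ratio (same distance) = 69:49
Speed ratio = 49:69

49:69


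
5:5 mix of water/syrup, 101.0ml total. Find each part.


Total parts = 5 + 5 = 10
water: 101.0 × 5/10 = 50.5ml
syrup: 101.0 × 5/10 = 50.5ml
= 50.5ml and 50.5ml

50.5ml and 50.5ml


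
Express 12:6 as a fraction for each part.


Total parts = 12 + 6 = 18
First part: 12/18 = 2/3
Second part: 6/18 = 1/3
= 2/3 and 1/3

2/3 and 1/3


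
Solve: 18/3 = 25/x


Cross multiply: 18 × x = 3 × 25
18x = 75
x = 75 / 18
= 4.17

4.17


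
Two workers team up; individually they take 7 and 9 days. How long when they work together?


Rate of A = 1/7 per day
Rate of B = 1/9 per day
Combined rate = 1/7 + 1/9 = 16/63 ≈ 0.2540 per day
Days = 1 / combined rate = 63/16
≈ 3.94 days

3.94 days


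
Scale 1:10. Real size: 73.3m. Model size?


Model size = real / scale
= 73.3 / 10
= 7.3300 m

7.3300 m


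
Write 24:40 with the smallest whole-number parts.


GCD(24, 40) = 8
24/8 : 40/8
= 3:5

3:5


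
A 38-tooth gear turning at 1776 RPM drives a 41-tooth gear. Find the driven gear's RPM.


Gear ratio = 38:41 = 38:41
RPM_B = RPM_A × (teeth_A / teeth_B)
= 1776 × (38/41)
= 1646.0 RPM

1646.0 RPM


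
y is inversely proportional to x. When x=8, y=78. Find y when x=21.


Inverse proportion: x × y = constant
k = 8 × 78 = 624
y₂ = k / 21 = 624 / 21
= 29.71

29.71


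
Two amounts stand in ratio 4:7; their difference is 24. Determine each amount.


Let A = 4k, B = 7k.
7k - 4k = 24
3k = 24 → k = 24/3 = 8
A = 4×8 = 32, B = 7×8 = 56
= A = 32, B = 56

A = 32, B = 56


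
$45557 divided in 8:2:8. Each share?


Total parts = 8 + 2 + 8 = 18
Part 1: 45557 × 8/18 = 20247.56
Part 2: 45557 × 2/18 = 5061.89
Part 3: 45557 × 8/18 = 20247.56
= Part 1: $20247.56, Part 2: $5061.89, Part 3: $20247.56

Part 1: $20247.56, Part 2: $5061.89, Part 3: $20247.56


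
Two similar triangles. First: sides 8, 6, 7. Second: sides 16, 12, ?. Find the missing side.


Scale factor = 16/8 = 2
Missing side = 7 × 2
= 14.0

14.0


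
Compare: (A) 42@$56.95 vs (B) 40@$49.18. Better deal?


Deal A: $56.95/42 = $1.3560/unit
Deal B: $49.18/40 = $1.2295/unit
B is cheaper per unit
= Deal B

Deal B


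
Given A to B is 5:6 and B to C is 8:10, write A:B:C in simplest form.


Match B: multiply A:B by 8 → 40:48
Multiply B:C by 6 → 48:60
Combined: 40:48:60
GCD = 4
= 10:12:15

10:12:15


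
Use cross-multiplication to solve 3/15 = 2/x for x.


Cross multiply: 3 × x = 15 × 2
3x = 30
x = 30 / 3
= 10.00

10.00


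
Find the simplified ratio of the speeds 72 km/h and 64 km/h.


Ratio = 72:64
GCD = 8
Simplified = 9:8
Time ratio (same distance) = 8:9
Speed ratio = 9:8

9:8


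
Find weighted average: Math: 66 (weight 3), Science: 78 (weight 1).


Numerator = 66×3 + 78×1
= 198 + 78
= 276
Total weight = 4
Weighted avg = 276/4
= 69.00

69.00


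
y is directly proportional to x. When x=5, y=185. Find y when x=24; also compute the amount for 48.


Direct proportion: y/x = constant
k = 185/5 = 37.0000
y at x=24: k × 24 = 185 × 24 / 5 = 4440/5 = 888.00
y at x=48: k × 48 = 185 × 48 / 5 = 8880/5 = 1776.00
= 888.00 and 1776.00

888.00 and 1776.00


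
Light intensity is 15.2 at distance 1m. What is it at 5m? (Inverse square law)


I₁d₁² = I₂d₂²
I₂ = I₁ × (d₁/d₂)²
= 15.2 × (1/5)²
= 15.2 × 1/25
= 15.2/25
= 0.6080

0.6080


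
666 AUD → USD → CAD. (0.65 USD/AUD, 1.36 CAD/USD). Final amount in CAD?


Step 1: 666 AUD × 0.65 = 432.90 USD
Step 2: 432.90 USD × 1.36 = 588.74 CAD
Implied rate AUD→CAD = 0.65 × 1.36 = 0.8840
= 588.74 CAD

588.74 CAD


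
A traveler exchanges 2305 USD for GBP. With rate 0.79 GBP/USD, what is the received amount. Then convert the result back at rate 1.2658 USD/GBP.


Amount × rate = 2305 × 0.79 = 1820.95 GBP
Round-trip: 1820.95 × 1.2658 = 2304.96 USD
= 1820.95 GBP, then 2304.96 USD

1820.95 GBP, then 2304.96 USD


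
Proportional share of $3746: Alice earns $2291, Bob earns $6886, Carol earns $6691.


Total income = 2291 + 6886 + 6691 = $15868
Alice: $3746 × 2291/15868 = $540.84
Bob: $3746 × 6886/15868 = $1625.60
Carol: $3746 × 6691/15868 = $1579.56
= Alice: $540.84, Bob: $1625.60, Carol: $1579.56

Alice: $540.84, Bob: $1625.60, Carol: $1579.56


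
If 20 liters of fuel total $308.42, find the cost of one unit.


Unit rate = total / quantity
= 308.42 / 20
= $15.42 per unit

$15.42 per unit


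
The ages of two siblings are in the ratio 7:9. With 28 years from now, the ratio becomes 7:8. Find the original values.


Let A = 7k, B = 9k.
(7k + 28) / (9k + 28) = 7/8
Cross-multiply: 8(7k + 28) = 7(9k + 28)
56k + 224 = 63k + 196
56k - 63k = 196 - 224
-7k = -28
k = -28/-7 = 4
A = 7×4 = 28, B = 9×4 = 36
= A = 28, B = 36

A = 28, B = 36


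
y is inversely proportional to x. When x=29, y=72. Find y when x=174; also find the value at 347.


Inverse proportion: x × y = constant
k = 29 × 72 = 2088
At x=174: k/174 = 12.00
At x=347: k/347 = 6.02
= 12.00 and 6.02

12.00 and 6.02


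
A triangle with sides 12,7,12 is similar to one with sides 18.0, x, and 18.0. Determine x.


Scale factor = 18.0/12 = 1.5
Missing side = 7 × 1.5
= 10.5

10.5


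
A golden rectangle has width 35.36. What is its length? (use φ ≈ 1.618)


φ = (1 + √5) / 2 ≈ 1.618
Length = width × φ = 35.36 × 1.618 = 57.21248
≈ 57.21

57.21


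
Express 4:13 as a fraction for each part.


Total parts = 4 + 13 = 17
First part: 4/17 = 4/17
Second part: 13/17 = 13/17
= 4/17 and 13/17

4/17 and 13/17


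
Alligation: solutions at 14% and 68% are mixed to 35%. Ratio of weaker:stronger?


Let x parts of 14% mix with y parts of 68%.
14x + 68y = 35(x + y)
14x + 68y = 35x + 35y
x(14 - 35) = y(35 - 68)
x/y = (68 - 35)/(35 - 14) = 33/21
Simplify: 11:7
= 11:7

11:7


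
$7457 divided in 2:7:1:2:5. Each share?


Total parts = 2 + 7 + 1 + 2 + 5 = 17
Part 1: 7457 × 2/17 = 877.29
Part 2: 7457 × 7/17 = 3070.53
Part 3: 7457 × 1/17 = 438.65
Part 4: 7457 × 2/17 = 877.29
Part 5: 7457 × 5/17 = 2193.24
= Part 1: $877.29, Part 2: $3070.53, Part 3: $438.65, Part 4: $877.29, Part 5: $2193.24

Part 1: $877.29, Part 2: $3070.53, Part 3: $438.65, Part 4: $877.29, Part 5: $2193.24


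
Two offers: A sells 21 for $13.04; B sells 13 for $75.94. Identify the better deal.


Deal A: $13.04/21 = $0.6210/unit
Deal B: $75.94/13 = $5.8415/unit
A is cheaper per unit
= Deal A

Deal A


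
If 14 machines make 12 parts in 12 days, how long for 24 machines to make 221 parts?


Days ∝ work / workers, so d₂ = d₁ × (m₁/m₂) × (w₂/w₁)
Workers factor (inverse): 14/24 ≈ 0.5833
Work factor (direct): 221/12 ≈ 18.4167
d₂ = 12 × 14/24 × 221/12 = (12 × 14 × 221) / (24 × 12) = 37128/288
≈ 128.92 days

128.92 days


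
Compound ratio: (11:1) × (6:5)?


Compound ratio = (11×6) : (1×5)
= 66:5
GCD = 1
= 66:5

66:5


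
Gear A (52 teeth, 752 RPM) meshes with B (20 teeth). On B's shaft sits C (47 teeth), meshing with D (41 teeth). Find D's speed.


Stage 1: RPM_B = RPM_A × t_A/t_B = 752 × 52/20 = 39104/20 = 1955.20
B and C share a shaft → RPM_C = RPM_B
Stage 2: RPM_D = RPM_C × t_C/t_D = RPM_A × (t_A×t_C)/(t_B×t_D)
Overall ratio = (52×47)/(20×41) = 2444/820
RPM_D = 752 × 2444/820 = 1837888/820
≈ 2241.33 RPM

2241.33 RPM


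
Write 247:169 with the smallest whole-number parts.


GCD(247, 169) = 13
247/13 : 169/13
= 19:13

19:13


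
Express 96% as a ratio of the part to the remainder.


96% means 96 parts out of 100; remainder = 4
Part : remainder = 96:4
GCD = 4
= 24:1

24:1


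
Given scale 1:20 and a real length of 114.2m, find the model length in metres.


Model size = real / scale
= 114.2 / 20
= 5.7100 m

5.7100 m


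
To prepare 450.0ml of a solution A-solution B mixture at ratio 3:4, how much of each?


Total parts = 3 + 4 = 7
solution A: 450.0 × 3/7 = 192.9ml
solution B: 450.0 × 4/7 = 257.1ml
= 192.9ml and 257.1ml

192.9ml and 257.1ml


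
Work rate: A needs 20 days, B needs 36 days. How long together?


Rate of A = 1/20 per day
Rate of B = 1/36 per day
Combined rate = 1/20 + 1/36 = 56/720 ≈ 0.0778 per day
Days = 1 / combined rate = 720/56
≈ 12.86 days

12.86 days


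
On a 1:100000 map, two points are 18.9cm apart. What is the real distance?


Real distance = map distance × scale
= 18.9cm × 100000
= 1890000 cm = 18900.0 m
= 18.900 km

18.900 km


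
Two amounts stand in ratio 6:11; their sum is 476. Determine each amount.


Let A = 6k, B = 11k.
6k + 11k = 476
17k = 476 → k = 476/17 = 28
A = 6×28 = 168, B = 11×28 = 308
= A = 168, B = 308

A = 168, B = 308


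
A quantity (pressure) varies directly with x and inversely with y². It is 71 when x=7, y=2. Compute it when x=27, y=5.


z = k·x/y²
Solve for k using the known point: k = z·y²/x = 71×4/7 = 284/7 ≈ 40.5714
Now evaluate at x=27, y=5:
z = k × 27 / 25 = (284 × 27) / (7 × 25) = 7668/175
≈ 43.8171

43.8171


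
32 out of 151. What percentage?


Percentage = (part / whole) × 100
= (32 / 151) × 100
≈ 21.19%

21.19%


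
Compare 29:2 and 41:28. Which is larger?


29/2 = 14.5000
41/28 = 1.4643
14.5000 > 1.4643, so 29:2 is greater
= 29:2

29:2


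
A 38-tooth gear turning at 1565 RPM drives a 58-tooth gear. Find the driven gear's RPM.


Gear ratio = 38:58 = 19:29
RPM_B = RPM_A × (teeth_A / teeth_B)
= 1565 × (38/58)
= 1025.3 RPM

1025.3 RPM


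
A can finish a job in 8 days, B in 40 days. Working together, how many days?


Rate of A = 1/8 per day
Rate of B = 1/40 per day
Combined rate = 1/8 + 1/40 = 48/320 = 0.1500 per day
Days = 1 / combined rate = 320/48
≈ 6.67 days

6.67 days


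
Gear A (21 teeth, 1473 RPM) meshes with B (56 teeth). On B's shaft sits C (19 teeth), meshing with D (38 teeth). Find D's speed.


Stage 1: RPM_B = RPM_A × t_A/t_B = 1473 × 21/56 = 30933/56 ≈ 552.38
B and C share a shaft → RPM_C = RPM_B
Stage 2: RPM_D = RPM_C × t_C/t_D = RPM_A × (t_A×t_C)/(t_B×t_D)
Overall ratio = (21×19)/(56×38) = 399/2128
RPM_D = 1473 × 399/2128 = 587727/2128
≈ 276.19 RPM

276.19 RPM


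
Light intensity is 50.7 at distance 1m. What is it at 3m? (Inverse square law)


I₁d₁² = I₂d₂²
I₂ = I₁ × (d₁/d₂)²
= 50.7 × (1/3)²
= 50.7 × 1/9
= 50.7/9
≈ 5.6333

5.6333


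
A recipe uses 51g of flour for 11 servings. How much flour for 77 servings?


Direct proportion: y/x = constant
k = 51/11 ≈ 4.6364
y₂ = k × 77 = 51 × 77 / 11 = 3927/11
= 357.00

357.00


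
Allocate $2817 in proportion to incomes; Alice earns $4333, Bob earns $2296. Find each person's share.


Total income = 4333 + 2296 = $6629
Alice: $2817 × 4333/6629 = $1841.31
Bob: $2817 × 2296/6629 = $975.69
= Alice: $1841.31, Bob: $975.69

Alice: $1841.31, Bob: $975.69


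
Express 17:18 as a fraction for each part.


Total parts = 17 + 18 = 35
First part: 17/35 = 17/35
Second part: 18/35 = 18/35
= 17/35 and 18/35

17/35 and 18/35


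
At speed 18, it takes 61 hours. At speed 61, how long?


Inverse proportion: x × y = constant
k = 18 × 61 = 1098
y₂ = k / 61 = 1098 / 61
= 18.00

18.00


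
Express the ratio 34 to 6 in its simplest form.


GCD(34, 6) = 2
34/2 : 6/2
= 17:3

17:3


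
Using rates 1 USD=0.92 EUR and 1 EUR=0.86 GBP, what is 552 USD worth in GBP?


Step 1: 552 USD × 0.92 = 507.84 EUR
Step 2: 507.84 EUR × 0.86 = 436.74 GBP
Implied rate USD→GBP = 0.92 × 0.86 = 0.7912
= 436.74 GBP

436.74 GBP


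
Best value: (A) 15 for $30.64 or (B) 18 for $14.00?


Deal A: $30.64/15 = $2.0427/unit
Deal B: $14.00/18 = $0.7778/unit
B is cheaper per unit
= Deal B

Deal B


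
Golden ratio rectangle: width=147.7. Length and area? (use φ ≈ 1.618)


φ = (1 + √5) / 2 ≈ 1.618
Length = width × φ = 147.7 × 1.618 = 238.9786
≈ 238.98
Area = width × length = 147.7 × 238.9786 = 35297.13922 ≈ 35297.14
= Length: 238.98, Area: 35297.14

Length: 238.98, Area: 35297.14


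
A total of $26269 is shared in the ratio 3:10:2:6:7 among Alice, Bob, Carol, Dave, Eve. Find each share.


Total parts = 3 + 10 + 2 + 6 + 7 = 28
Alice: 26269 × 3/28 = 2814.54
Bob: 26269 × 10/28 = 9381.79
Carol: 26269 × 2/28 = 1876.36
Dave: 26269 × 6/28 = 5629.07
Eve: 26269 × 7/28 = 6567.25
= Alice: $2814.54, Bob: $9381.79, Carol: $1876.36, Dave: $5629.07, Eve: $6567.25

Alice: $2814.54, Bob: $9381.79, Carol: $1876.36, Dave: $5629.07, Eve: $6567.25


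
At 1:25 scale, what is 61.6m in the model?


Model size = real / scale
= 61.6 / 25
= 2.4640 m

2.4640 m


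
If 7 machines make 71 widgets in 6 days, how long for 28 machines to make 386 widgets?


Days ∝ work / workers, so d₂ = d₁ × (m₁/m₂) × (w₂/w₁)
Workers factor (inverse): 7/28 = 0.2500
Work factor (direct): 386/71 ≈ 5.4366
d₂ = 6 × 7/28 × 386/71 = (6 × 7 × 386) / (28 × 71) = 16212/1988
≈ 8.15 days

8.15 days


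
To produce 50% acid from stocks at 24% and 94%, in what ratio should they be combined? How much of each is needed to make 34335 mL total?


Let x parts of 24% mix with y parts of 94%.
24x + 94y = 50(x + y)
24x + 94y = 50x + 50y
x(24 - 50) = y(50 - 94)
x/y = (94 - 50)/(50 - 24) = 44/26
Simplify: 22:13
Total parts = 35; one part = 34335/35 = 981.00 mL
24% solution: 22×981.00 = 21582.00 mL
94% solution: 13×981.00 = 12753.00 mL
= ratio 22:13; 21582.00 mL and 12753.00 mL

ratio 22:13; 21582.00 mL and 12753.00 mL


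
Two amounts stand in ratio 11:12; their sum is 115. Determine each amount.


Let A = 11k, B = 12k.
11k + 12k = 115
23k = 115 → k = 115/23 = 5
A = 11×5 = 55, B = 12×5 = 60
= A = 55, B = 60

A = 55, B = 60


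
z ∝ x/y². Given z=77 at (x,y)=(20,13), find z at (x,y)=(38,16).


z = k·x/y²
Solve for k using the known point: k = z·y²/x = 77×169/20 = 13013/20 = 650.6500
Now evaluate at x=38, y=16:
z = k × 38 / 256 = (13013 × 38) / (20 × 256) = 494494/5120
≈ 96.5809

96.5809


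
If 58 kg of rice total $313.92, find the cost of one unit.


Unit rate = total / quantity
= 313.92 / 58
= $5.41 per unit

$5.41 per unit


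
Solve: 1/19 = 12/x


Cross multiply: 1 × x = 19 × 12
1x = 228
x = 228 / 1
= 228.00

228.00


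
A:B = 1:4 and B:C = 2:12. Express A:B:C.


Match B: multiply A:B by 2 → 2:8
Multiply B:C by 4 → 8:48
Combined: 2:8:48
GCD = 2
= 1:4:24

1:4:24


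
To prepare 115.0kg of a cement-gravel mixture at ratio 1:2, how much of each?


Total parts = 1 + 2 = 3
cement: 115.0 × 1/3 = 38.3kg
gravel: 115.0 × 2/3 = 76.7kg
= 38.3kg and 76.7kg

38.3kg and 76.7kg


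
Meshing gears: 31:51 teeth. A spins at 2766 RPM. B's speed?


Gear ratio = 31:51 = 31:51
RPM_B = RPM_A × (teeth_A / teeth_B)
= 2766 × (31/51)
= 1681.3 RPM

1681.3 RPM


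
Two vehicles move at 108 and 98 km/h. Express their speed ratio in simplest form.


Ratio = 108:98
GCD = 2
Simplified = 54:49
Time ratio (same distance) = 49:54
Speed ratio = 54:49

54:49


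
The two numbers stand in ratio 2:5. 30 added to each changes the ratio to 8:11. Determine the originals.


Let A = 2k, B = 5k.
(2k + 30) / (5k + 30) = 8/11
Cross-multiply: 11(2k + 30) = 8(5k + 30)
22k + 330 = 40k + 240
22k - 40k = 240 - 330
-18k = -90
k = -90/-18 = 5
A = 2×5 = 10, B = 5×5 = 25
= A = 10, B = 25

A = 10, B = 25


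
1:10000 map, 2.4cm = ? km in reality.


Real distance = map distance × scale
= 2.4cm × 10000
= 24000 cm = 240.0 m
= 0.240 km

0.240 km


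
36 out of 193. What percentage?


Percentage = (part / whole) × 100
= (36 / 193) × 100
≈ 18.65%

18.65%


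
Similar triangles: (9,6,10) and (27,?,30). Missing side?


Scale factor = 27/9 = 3
Missing side = 6 × 3
= 18.0

18.0


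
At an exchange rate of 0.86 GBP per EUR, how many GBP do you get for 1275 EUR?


Amount × rate = 1275 × 0.86
= 1096.50 GBP

1096.50 GBP


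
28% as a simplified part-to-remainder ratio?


28% means 28 parts out of 100; remainder = 72
Part : remainder = 28:72
GCD = 4
= 7:18

7:18


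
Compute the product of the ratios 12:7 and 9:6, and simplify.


Compound ratio = (12×9) : (7×6)
= 108:42
GCD = 6
= 18:7

18:7


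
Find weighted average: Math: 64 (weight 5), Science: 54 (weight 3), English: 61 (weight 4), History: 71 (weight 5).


Numerator = 64×5 + 54×3 + 61×4 + 71×5
= 320 + 162 + 244 + 355
= 1081
Total weight = 17
Weighted avg = 1081/17
= 63.59

63.59


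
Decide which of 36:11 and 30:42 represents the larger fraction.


36/11 = 3.2727
30/42 = 0.7143
3.2727 > 0.7143, so 36:11 is greater
= 36:11

36:11


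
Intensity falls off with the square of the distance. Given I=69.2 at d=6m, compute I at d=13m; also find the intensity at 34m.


I₁d₁² = I₂d₂²
I at 13m = 69.2 × (6/13)² = 69.2 × 36/169 = 2491.2/169 ≈ 14.7408
I at 34m = 69.2 × (6/34)² = 69.2 × 36/1156 = 2491.2/1156 ≈ 2.1550
= 14.7408 and 2.1550

14.7408 and 2.1550


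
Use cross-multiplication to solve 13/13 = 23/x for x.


Cross multiply: 13 × x = 13 × 23
13x = 299
x = 299 / 13
= 23.00

23.00


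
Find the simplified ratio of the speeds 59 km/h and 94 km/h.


Ratio = 59:94
GCD = 1
Simplified = 59:94
Time ratio (same distance) = 94:59
Speed ratio = 59:94

59:94


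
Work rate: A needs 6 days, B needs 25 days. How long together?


Rate of A = 1/6 per day
Rate of B = 1/25 per day
Combined rate = 1/6 + 1/25 = 31/150 ≈ 0.2067 per day
Days = 1 / combined rate = 150/31
≈ 4.84 days

4.84 days


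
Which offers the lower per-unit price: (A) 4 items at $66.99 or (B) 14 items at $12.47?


Deal A: $66.99/4 = $16.7475/unit
Deal B: $12.47/14 = $0.8907/unit
B is cheaper per unit
= Deal B

Deal B


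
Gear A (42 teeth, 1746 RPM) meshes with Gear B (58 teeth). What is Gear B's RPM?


Gear ratio = 42:58 = 21:29
RPM_B = RPM_A × (teeth_A / teeth_B)
= 1746 × (42/58)
= 1264.3 RPM

1264.3 RPM
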